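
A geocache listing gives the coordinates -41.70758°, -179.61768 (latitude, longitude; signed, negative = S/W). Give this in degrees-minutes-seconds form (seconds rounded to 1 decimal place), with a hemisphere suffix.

41°42′27.3″ S, 179°37′3.6″ W

Latitude is negative → S; |value| = 41.707580
φ: 0.707580 × 60 = 42.45480′ → 42′, remainder × 60 = 27.288″
Longitude is negative → W; |value| = 179.617680
λ: 0.617680° → 37.06080′; 0.06080 × 60 = 3.648″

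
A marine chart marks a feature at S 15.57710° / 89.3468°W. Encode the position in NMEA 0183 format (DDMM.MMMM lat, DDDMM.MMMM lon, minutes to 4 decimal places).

1534.6260,S / 08920.8080,W

φ: minutes = (15.577100 − 15) × 60 = 34.626000
λ: 89° + 0.346800 × 60 = 89° 20.808000′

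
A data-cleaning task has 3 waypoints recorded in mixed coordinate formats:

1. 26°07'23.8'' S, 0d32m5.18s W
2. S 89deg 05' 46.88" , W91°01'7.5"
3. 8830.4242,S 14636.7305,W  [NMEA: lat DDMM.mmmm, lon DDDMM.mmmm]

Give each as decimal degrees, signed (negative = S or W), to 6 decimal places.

Point 1:
  Lat: 26° + 7/60 + 23.8/3600 = 26 + 0.116667 + 0.006611 = 26.1232778
  hemisphere S, so the sign is −
  Lon: 0° + 32/60 + 5.18/3600 = 0 + 0.533333 + 0.001439 = 0.5347722
  hemisphere W, so the sign is −
Point 2:
  Latitude: 89 + 5/60 + 46.88/3600 = 89.0963556
  S → negative
  λ: 91 + 1/60 + 7.5/3600 = 91.0187500
  W → negative
Point 3:
  φ: split at 2 digits → 88° and 30.4242′; 88 + 30.4242/60 = 88.5070700
  S → negative
  λ: degrees = first 3 digits = 146, minutes = 36.7305; 146 + 36.7305/60 = 146.6121750
  W → negative

1. -26.123278, -0.534772
2. -89.096356, -91.018750
3. -88.507070, -146.612175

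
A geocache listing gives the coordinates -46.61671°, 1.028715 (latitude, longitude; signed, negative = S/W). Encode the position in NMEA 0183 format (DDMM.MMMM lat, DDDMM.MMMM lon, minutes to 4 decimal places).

Latitude is negative → S; |value| = 46.616710
φ: 46° + 0.616710 × 60 = 46° 37.002600′
λ: fractional part 0.028715 → 1.722900 minutes

4637.0026,S / 00101.7229,E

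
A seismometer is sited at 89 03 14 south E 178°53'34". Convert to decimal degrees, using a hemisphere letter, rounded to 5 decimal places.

Lat: 3′ + 14″ = 3.23333′; 89 + 3.23333/60 = 89.053889
Lon: 53′ + 34″ = 53.56667′; 178 + 53.56667/60 = 178.892778

89.05389° S, 178.89278° E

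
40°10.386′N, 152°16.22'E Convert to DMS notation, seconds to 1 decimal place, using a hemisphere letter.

40°10′23.2″ N, 152°16′13.2″ E

φ: fractional minutes 0.38600 × 60 = 23.160″
λ: fractional minutes 0.22000 × 60 = 13.200″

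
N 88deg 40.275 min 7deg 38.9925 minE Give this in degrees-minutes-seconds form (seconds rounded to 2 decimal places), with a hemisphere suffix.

88°40′16.50″ N, 7°38′59.55″ E

Latitude: fractional minutes 0.27500 × 60 = 16.5000″
λ: fractional minutes 0.99250 × 60 = 59.5500″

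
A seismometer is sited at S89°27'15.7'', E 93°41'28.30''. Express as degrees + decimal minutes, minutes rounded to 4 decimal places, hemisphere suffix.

φ: 27 + 15.7/60 = 27.261667′
Longitude: seconds/60 = 0.47167; minutes = 41 + 0.47167 = 41.471667

89° 27.2617′ S, 93° 41.4717′ E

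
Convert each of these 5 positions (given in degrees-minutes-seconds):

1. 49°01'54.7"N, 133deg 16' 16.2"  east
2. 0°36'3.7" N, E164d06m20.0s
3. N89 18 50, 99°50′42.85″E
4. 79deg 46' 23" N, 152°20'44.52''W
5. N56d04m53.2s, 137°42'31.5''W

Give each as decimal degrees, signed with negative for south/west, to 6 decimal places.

Point 1:
  Latitude: 1′ + 54.7″ = 1.91167′; 49 + 1.91167/60 = 49.0318611
  N → positive
  Longitude: 16′ + 16.2″ = 16.27000′; 133 + 16.27000/60 = 133.2711667
  E → positive
Point 2:
  Latitude: 36′ + 3.7″ = 36.06167′; 0 + 36.06167/60 = 0.6010278
  N → positive
  Lon: 164 + 6/60 + 20/3600 = 164.1055556
  E → positive
Point 3:
  φ: 89° + 18/60 + 50/3600 = 89 + 0.300000 + 0.013889 = 89.3138889
  N → positive
  Longitude: 99° + 50/60 + 42.85/3600 = 99 + 0.833333 + 0.011903 = 99.8452361
  E → positive
Point 4:
  Lat: 79 + 46/60 + 23/3600 = 79.7730556
  N → positive
  Lon: 152 + 20/60 + 44.52/3600 = 152.3457000
  W ⇒ negate
Point 5:
  φ: 56° + 4/60 + 53.2/3600 = 56 + 0.066667 + 0.014778 = 56.0814444
  N → positive
  Lon: 137 + 42/60 + 31.5/3600 = 137.7087500
  hemisphere W, so the sign is −

1. 49.031861, 133.271167
2. 0.601028, 164.105556
3. 89.313889, 99.845236
4. 79.773056, -152.345700
5. 56.081444, -137.708750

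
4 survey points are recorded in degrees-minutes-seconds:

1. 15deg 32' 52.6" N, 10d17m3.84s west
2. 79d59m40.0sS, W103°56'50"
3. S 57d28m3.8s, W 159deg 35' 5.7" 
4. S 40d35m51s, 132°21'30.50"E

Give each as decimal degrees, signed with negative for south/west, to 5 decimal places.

1. 15.54794, -10.28440
2. -79.99444, -103.94722
3. -57.46772, -159.58492
4. -40.59750, 132.35847

Point 1:
  Latitude: 15 + 32/60 + 52.6/3600 = 15.547944
  N ⇒ keep positive
  λ: 10° + 17/60 + 3.84/3600 = 10 + 0.283333 + 0.001067 = 10.284400
  hemisphere W, so the sign is −
Point 2:
  Latitude: 79 + 59/60 + 40/3600 = 79.994444
  hemisphere S, so the sign is −
  λ: 103 + 56/60 + 50/3600 = 103.947222
  W → negative
Point 3:
  Lat: 57° + 28/60 + 3.8/3600 = 57 + 0.466667 + 0.001056 = 57.467722
  hemisphere S, so the sign is −
  Lon: 35′ + 5.7″ = 35.09500′; 159 + 35.09500/60 = 159.584917
  W ⇒ negate
Point 4:
  Latitude: 40 + 35/60 + 51/3600 = 40.597500
  S ⇒ negate
  λ: 132° + 21/60 + 30.5/3600 = 132 + 0.350000 + 0.008472 = 132.358472
  E → positive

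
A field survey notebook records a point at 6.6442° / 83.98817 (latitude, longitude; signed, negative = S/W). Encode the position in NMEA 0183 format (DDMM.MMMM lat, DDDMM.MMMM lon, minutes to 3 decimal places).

0638.652,N / 08359.290,E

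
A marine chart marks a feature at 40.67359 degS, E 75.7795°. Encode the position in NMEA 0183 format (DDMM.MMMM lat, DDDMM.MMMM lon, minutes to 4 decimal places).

4040.4154,S / 07546.7700,E

Latitude: fractional part 0.673590 → 40.415400 minutes
Longitude: 75° + 0.779500 × 60 = 75° 46.770000′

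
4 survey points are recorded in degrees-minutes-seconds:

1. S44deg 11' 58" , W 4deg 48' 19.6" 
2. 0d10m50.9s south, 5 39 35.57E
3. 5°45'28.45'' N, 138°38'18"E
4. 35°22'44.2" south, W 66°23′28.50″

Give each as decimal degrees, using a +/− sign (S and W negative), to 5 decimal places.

1. -44.19944, -4.80544
2. -0.18081, 5.65988
3. 5.75790, 138.63833
4. -35.37894, -66.39125

Point 1:
  Latitude: 44° + 11/60 + 58/3600 = 44 + 0.183333 + 0.016111 = 44.199444
  S ⇒ negate
  Longitude: 4° + 48/60 + 19.6/3600 = 4 + 0.800000 + 0.005444 = 4.805444
  W ⇒ negate
Point 2:
  Latitude: 10′ + 50.9″ = 10.84833′; 0 + 10.84833/60 = 0.180806
  hemisphere S, so the sign is −
  Lon: 39′ + 35.57″ = 39.59283′; 5 + 39.59283/60 = 5.659881
  E → positive
Point 3:
  Latitude: 5° + 45/60 + 28.45/3600 = 5 + 0.750000 + 0.007903 = 5.757903
  N ⇒ keep positive
  Longitude: 38′ + 18″ = 38.30000′; 138 + 38.30000/60 = 138.638333
  E → positive
Point 4:
  Lat: 35° + 22/60 + 44.2/3600 = 35 + 0.366667 + 0.012278 = 35.378944
  hemisphere S, so the sign is −
  Longitude: 23′ + 28.5″ = 23.47500′; 66 + 23.47500/60 = 66.391250
  hemisphere W, so the sign is −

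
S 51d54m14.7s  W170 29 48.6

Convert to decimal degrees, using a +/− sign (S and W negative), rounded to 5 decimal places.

-51.90408, -170.49683

φ: 51° + 54/60 + 14.7/3600 = 51 + 0.900000 + 0.004083 = 51.904083
S ⇒ negate
λ: 170° + 29/60 + 48.6/3600 = 170 + 0.483333 + 0.013500 = 170.496833
W → negative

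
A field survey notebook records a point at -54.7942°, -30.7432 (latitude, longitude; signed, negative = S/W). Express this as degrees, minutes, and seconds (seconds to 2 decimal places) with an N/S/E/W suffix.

54°47′39.12″ S, 30°44′35.52″ W

Latitude is negative → S; |value| = 54.794200
Latitude: 0.794200° → 47.65200′; 0.65200 × 60 = 39.1200″
Longitude is negative → W; |value| = 30.743200
Lon: whole degrees 30; 44.59200′ → 44′ and 35.5200″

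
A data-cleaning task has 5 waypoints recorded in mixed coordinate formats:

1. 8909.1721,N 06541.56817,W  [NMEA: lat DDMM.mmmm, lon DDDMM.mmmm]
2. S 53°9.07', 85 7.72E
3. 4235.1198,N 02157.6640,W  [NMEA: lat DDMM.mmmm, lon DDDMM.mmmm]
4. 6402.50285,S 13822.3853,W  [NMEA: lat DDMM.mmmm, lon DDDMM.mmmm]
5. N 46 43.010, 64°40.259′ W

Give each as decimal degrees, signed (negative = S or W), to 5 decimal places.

Point 1:
  Latitude: split at 2 digits → 89° and 9.1721′; 89 + 9.1721/60 = 89.152868
  N → positive
  Lon: split at 3 digits → 065° and 41.56817′; 65 + 41.56817/60 = 65.692803
  hemisphere W, so the sign is −
Point 2:
  Latitude: 9.07′ = 0.151167°; total 53.151167
  S → negative
  Lon: 85 + 7.72/60 = 85.128667
  E → positive
Point 3:
  φ: degrees = first 2 digits = 42, minutes = 35.1198; 42 + 35.1198/60 = 42.585330
  N ⇒ keep positive
  λ: split at 3 digits → 021° and 57.664′; 21 + 57.664/60 = 21.961067
  W → negative
Point 4:
  φ: split at 2 digits → 64° and 2.50285′; 64 + 2.50285/60 = 64.041714
  S ⇒ negate
  Longitude: degrees = first 3 digits = 138, minutes = 22.3853; 138 + 22.3853/60 = 138.373088
  W → negative
Point 5:
  φ: 43.01′ = 0.716833°; total 46.716833
  N → positive
  Longitude: 64 + 40.259/60 = 64.670983
  W → negative

1. 89.15287, -65.69280
2. -53.15117, 85.12867
3. 42.58533, -21.96107
4. -64.04171, -138.37309
5. 46.71683, -64.67098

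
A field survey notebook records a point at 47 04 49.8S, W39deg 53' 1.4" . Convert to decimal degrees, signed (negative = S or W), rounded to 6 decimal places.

-47.080500, -39.883722

Lat: 47° + 4/60 + 49.8/3600 = 47 + 0.066667 + 0.013833 = 47.0805000
S → negative
Lon: 39° + 53/60 + 1.4/3600 = 39 + 0.883333 + 0.000389 = 39.8837222
W ⇒ negate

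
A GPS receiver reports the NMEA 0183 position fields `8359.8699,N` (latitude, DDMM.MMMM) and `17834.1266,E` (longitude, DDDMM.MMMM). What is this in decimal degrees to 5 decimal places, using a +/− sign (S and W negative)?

Latitude: split at 2 digits → 83° and 59.8699′; 83 + 59.8699/60 = 83.997832
N → positive
Lon: degrees = first 3 digits = 178, minutes = 34.1266; 178 + 34.1266/60 = 178.568777
E ⇒ keep positive

83.99783, 178.56878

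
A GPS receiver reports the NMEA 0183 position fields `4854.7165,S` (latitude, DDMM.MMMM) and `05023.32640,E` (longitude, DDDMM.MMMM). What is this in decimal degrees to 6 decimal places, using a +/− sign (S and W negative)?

Lat: split at 2 digits → 48° and 54.7165′; 48 + 54.7165/60 = 48.9119417
S → negative
λ: degrees = first 3 digits = 50, minutes = 23.3264; 50 + 23.3264/60 = 50.3887733
E ⇒ keep positive

-48.911942, 50.388773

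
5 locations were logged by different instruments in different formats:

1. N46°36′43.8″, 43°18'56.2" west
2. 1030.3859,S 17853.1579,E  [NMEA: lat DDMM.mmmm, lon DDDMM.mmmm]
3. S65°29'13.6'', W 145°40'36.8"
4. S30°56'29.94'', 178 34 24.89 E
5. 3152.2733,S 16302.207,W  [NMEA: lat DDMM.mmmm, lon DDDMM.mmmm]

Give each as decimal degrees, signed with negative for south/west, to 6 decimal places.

1. 46.612167, -43.315611
2. -10.506432, 178.885965
3. -65.487111, -145.676889
4. -30.941650, 178.573581
5. -31.871222, -163.036783

Point 1:
  Latitude: 46 + 36/60 + 43.8/3600 = 46.6121667
  N → positive
  λ: 43° + 18/60 + 56.2/3600 = 43 + 0.300000 + 0.015611 = 43.3156111
  hemisphere W, so the sign is −
Point 2:
  Latitude: degrees = first 2 digits = 10, minutes = 30.3859; 10 + 30.3859/60 = 10.5064317
  hemisphere S, so the sign is −
  Longitude: split at 3 digits → 178° and 53.1579′; 178 + 53.1579/60 = 178.8859650
  E → positive
Point 3:
  φ: 65 + 29/60 + 13.6/3600 = 65.4871111
  S ⇒ negate
  λ: 145° + 40/60 + 36.8/3600 = 145 + 0.666667 + 0.010222 = 145.6768889
  W → negative
Point 4:
  Lat: 30° + 56/60 + 29.94/3600 = 30 + 0.933333 + 0.008317 = 30.9416500
  S ⇒ negate
  Longitude: 178 + 34/60 + 24.89/3600 = 178.5735806
  E → positive
Point 5:
  φ: degrees = first 2 digits = 31, minutes = 52.2733; 31 + 52.2733/60 = 31.8712217
  S → negative
  λ: split at 3 digits → 163° and 2.207′; 163 + 2.207/60 = 163.0367833
  hemisphere W, so the sign is −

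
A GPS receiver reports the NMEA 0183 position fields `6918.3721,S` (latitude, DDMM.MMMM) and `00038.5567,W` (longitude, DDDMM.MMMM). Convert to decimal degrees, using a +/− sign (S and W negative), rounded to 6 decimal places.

-69.306202, -0.642612

φ: degrees = first 2 digits = 69, minutes = 18.3721; 69 + 18.3721/60 = 69.3062017
S ⇒ negate
Longitude: split at 3 digits → 000° and 38.5567′; 0 + 38.5567/60 = 0.6426117
hemisphere W, so the sign is −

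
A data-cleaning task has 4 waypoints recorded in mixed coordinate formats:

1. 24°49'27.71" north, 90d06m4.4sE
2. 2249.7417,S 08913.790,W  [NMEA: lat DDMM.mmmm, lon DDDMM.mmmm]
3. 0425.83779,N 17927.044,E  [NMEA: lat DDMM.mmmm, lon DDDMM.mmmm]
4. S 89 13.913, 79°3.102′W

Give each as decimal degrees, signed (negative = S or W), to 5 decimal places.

Point 1:
  φ: 24° + 49/60 + 27.71/3600 = 24 + 0.816667 + 0.007697 = 24.824364
  N ⇒ keep positive
  Lon: 6′ + 4.4″ = 6.07333′; 90 + 6.07333/60 = 90.101222
  E → positive
Point 2:
  Lat: split at 2 digits → 22° and 49.7417′; 22 + 49.7417/60 = 22.829028
  S ⇒ negate
  Longitude: degrees = first 3 digits = 89, minutes = 13.79; 89 + 13.79/60 = 89.229833
  W ⇒ negate
Point 3:
  Lat: split at 2 digits → 04° and 25.83779′; 4 + 25.83779/60 = 4.430630
  N → positive
  λ: split at 3 digits → 179° and 27.044′; 179 + 27.044/60 = 179.450733
  E ⇒ keep positive
Point 4:
  φ: 89 + 13.913/60 = 89.231883
  S ⇒ negate
  Lon: 79 + 3.102/60 = 79.051700
  W → negative

1. 24.82436, 90.10122
2. -22.82903, -89.22983
3. 4.43063, 179.45073
4. -89.23188, -79.05170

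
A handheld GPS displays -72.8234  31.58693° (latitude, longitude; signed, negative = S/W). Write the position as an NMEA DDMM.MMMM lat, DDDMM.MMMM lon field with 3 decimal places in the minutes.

Latitude is negative → S; |value| = 72.823400
φ: minutes = (72.823400 − 72) × 60 = 49.40400
λ: minutes = (31.586930 − 31) × 60 = 35.21580

7249.404,S / 03135.216,E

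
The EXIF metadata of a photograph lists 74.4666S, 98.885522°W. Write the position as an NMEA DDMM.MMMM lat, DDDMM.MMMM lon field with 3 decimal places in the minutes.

Lat: minutes = (74.466600 − 74) × 60 = 27.99600
λ: 98° + 0.885522 × 60 = 98° 53.13132′

7427.996,S / 09853.131,W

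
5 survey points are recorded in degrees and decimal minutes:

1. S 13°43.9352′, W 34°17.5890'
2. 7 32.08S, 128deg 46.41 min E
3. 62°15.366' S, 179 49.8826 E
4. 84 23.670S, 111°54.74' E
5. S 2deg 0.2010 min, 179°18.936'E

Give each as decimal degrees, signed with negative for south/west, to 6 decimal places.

Point 1:
  Latitude: 43.9352′ = 0.732253°; total 13.7322533
  hemisphere S, so the sign is −
  λ: 34 + 17.589/60 = 34.2931500
  W ⇒ negate
Point 2:
  Latitude: 7 + 32.08/60 = 7.5346667
  S → negative
  Longitude: 46.41′ = 0.773500°; total 128.7735000
  E → positive
Point 3:
  Latitude: 15.366′ = 0.256100°; total 62.2561000
  hemisphere S, so the sign is −
  λ: 179 + 49.8826/60 = 179.8313767
  E ⇒ keep positive
Point 4:
  Lat: 84 + 23.67/60 = 84.3945000
  hemisphere S, so the sign is −
  Longitude: 111 + 54.74/60 = 111.9123333
  E → positive
Point 5:
  Lat: 2 + 0.201/60 = 2.0033500
  S ⇒ negate
  Longitude: 179 + 18.936/60 = 179.3156000
  E ⇒ keep positive

1. -13.732253, -34.293150
2. -7.534667, 128.773500
3. -62.256100, 179.831377
4. -84.394500, 111.912333
5. -2.003350, 179.315600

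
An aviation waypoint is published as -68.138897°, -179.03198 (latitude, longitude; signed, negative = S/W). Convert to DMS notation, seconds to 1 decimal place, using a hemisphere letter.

Latitude is negative → S; |value| = 68.138897
Lat: whole degrees 68; 8.33382′ → 8′ and 20.029″
Longitude is negative → W; |value| = 179.031980
λ: 0.031980° → 1.91880′; 0.91880 × 60 = 55.128″

68°08′20.0″ S, 179°01′55.1″ W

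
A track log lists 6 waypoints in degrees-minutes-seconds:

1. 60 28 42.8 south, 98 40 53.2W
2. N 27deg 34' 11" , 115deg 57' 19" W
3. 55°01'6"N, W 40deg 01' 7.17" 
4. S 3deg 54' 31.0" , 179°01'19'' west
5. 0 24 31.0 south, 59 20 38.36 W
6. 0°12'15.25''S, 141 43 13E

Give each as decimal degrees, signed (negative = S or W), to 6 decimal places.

1. -60.478556, -98.681444
2. 27.569722, -115.955278
3. 55.018333, -40.018658
4. -3.908611, -179.021944
5. -0.408611, -59.343989
6. -0.204236, 141.720278

Point 1:
  Latitude: 60 + 28/60 + 42.8/3600 = 60.4785556
  S → negative
  Longitude: 40′ + 53.2″ = 40.88667′; 98 + 40.88667/60 = 98.6814444
  hemisphere W, so the sign is −
Point 2:
  Lat: 34′ + 11″ = 34.18333′; 27 + 34.18333/60 = 27.5697222
  N → positive
  Longitude: 57′ + 19″ = 57.31667′; 115 + 57.31667/60 = 115.9552778
  W → negative
Point 3:
  Lat: 1′ + 6″ = 1.10000′; 55 + 1.10000/60 = 55.0183333
  N ⇒ keep positive
  Lon: 40° + 1/60 + 7.17/3600 = 40 + 0.016667 + 0.001992 = 40.0186583
  W → negative
Point 4:
  Latitude: 54′ + 31″ = 54.51667′; 3 + 54.51667/60 = 3.9086111
  hemisphere S, so the sign is −
  Longitude: 179 + 1/60 + 19/3600 = 179.0219444
  hemisphere W, so the sign is −
Point 5:
  Lat: 0 + 24/60 + 31/3600 = 0.4086111
  hemisphere S, so the sign is −
  Longitude: 59° + 20/60 + 38.36/3600 = 59 + 0.333333 + 0.010656 = 59.3439889
  W → negative
Point 6:
  φ: 12′ + 15.25″ = 12.25417′; 0 + 12.25417/60 = 0.2042361
  hemisphere S, so the sign is −
  Lon: 141° + 43/60 + 13/3600 = 141 + 0.716667 + 0.003611 = 141.7202778
  E → positive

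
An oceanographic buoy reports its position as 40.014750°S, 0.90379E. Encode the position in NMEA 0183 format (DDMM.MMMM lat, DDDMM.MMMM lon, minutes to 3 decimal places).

4000.885,S / 00054.227,E

Lat: minutes = (40.014750 − 40) × 60 = 0.88500
Lon: minutes = (0.903790 − 0) × 60 = 54.22740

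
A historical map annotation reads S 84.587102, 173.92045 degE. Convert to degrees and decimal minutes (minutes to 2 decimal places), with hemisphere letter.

Lat: 84° + 0.587102 × 60 = 84° 35.2261′
Longitude: fractional part 0.920450 → 55.2270 minutes

84° 35.23′ S, 173° 55.23′ E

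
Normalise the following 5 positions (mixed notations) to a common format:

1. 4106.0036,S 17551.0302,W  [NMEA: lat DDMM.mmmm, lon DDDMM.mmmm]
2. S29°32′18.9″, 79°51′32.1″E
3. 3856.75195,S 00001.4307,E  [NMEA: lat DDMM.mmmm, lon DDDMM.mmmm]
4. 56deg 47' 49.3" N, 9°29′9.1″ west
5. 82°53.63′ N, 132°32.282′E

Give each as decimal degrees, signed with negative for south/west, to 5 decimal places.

Point 1:
  Lat: split at 2 digits → 41° and 6.0036′; 41 + 6.0036/60 = 41.100060
  S → negative
  Longitude: split at 3 digits → 175° and 51.0302′; 175 + 51.0302/60 = 175.850503
  W ⇒ negate
Point 2:
  Lat: 32′ + 18.9″ = 32.31500′; 29 + 32.31500/60 = 29.538583
  S → negative
  λ: 79 + 51/60 + 32.1/3600 = 79.858917
  E ⇒ keep positive
Point 3:
  Latitude: degrees = first 2 digits = 38, minutes = 56.75195; 38 + 56.75195/60 = 38.945866
  S → negative
  Longitude: degrees = first 3 digits = 0, minutes = 1.4307; 0 + 1.4307/60 = 0.023845
  E ⇒ keep positive
Point 4:
  Lat: 47′ + 49.3″ = 47.82167′; 56 + 47.82167/60 = 56.797028
  N → positive
  Lon: 9° + 29/60 + 9.1/3600 = 9 + 0.483333 + 0.002528 = 9.485861
  W ⇒ negate
Point 5:
  Lat: 82 + 53.63/60 = 82.893833
  N ⇒ keep positive
  λ: 132 + 32.282/60 = 132.538033
  E ⇒ keep positive

1. -41.10006, -175.85050
2. -29.53858, 79.85892
3. -38.94587, 0.02385
4. 56.79703, -9.48586
5. 82.89383, 132.53803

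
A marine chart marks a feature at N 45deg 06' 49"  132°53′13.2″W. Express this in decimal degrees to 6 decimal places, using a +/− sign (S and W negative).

45.113611, -132.887000

φ: 45 + 6/60 + 49/3600 = 45.1136111
N ⇒ keep positive
λ: 53′ + 13.2″ = 53.22000′; 132 + 53.22000/60 = 132.8870000
W → negative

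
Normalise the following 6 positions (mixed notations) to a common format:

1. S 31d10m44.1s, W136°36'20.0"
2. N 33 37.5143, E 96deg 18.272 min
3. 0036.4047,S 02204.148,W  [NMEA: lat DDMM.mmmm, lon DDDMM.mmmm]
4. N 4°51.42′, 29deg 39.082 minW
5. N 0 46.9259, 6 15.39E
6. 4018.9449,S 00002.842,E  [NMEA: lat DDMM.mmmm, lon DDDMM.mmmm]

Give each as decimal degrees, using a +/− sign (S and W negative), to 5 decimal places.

1. -31.17892, -136.60556
2. 33.62524, 96.30453
3. -0.60675, -22.06913
4. 4.85700, -29.65137
5. 0.78210, 6.25650
6. -40.31575, 0.04737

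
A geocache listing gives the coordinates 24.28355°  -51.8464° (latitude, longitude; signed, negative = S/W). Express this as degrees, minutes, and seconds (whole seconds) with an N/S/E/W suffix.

24°17′1″ N, 51°50′47″ W

φ: whole degrees 24; 17.01300′ → 17′ and 0.78″
Longitude is negative → W; |value| = 51.846400
Lon: whole degrees 51; 50.78400′ → 50′ and 47.04″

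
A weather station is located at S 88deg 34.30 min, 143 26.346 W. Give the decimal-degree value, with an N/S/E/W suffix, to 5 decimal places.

Lat: 88 + 34.3/60 = 88.571667
Lon: 143 + 26.346/60 = 143.439100

88.57167° S, 143.43910° W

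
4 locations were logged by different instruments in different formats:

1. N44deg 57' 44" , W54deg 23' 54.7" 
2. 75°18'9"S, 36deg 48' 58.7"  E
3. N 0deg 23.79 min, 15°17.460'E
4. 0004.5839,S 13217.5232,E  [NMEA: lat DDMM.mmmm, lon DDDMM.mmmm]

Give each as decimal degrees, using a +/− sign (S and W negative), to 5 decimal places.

1. 44.96222, -54.39853
2. -75.30250, 36.81631
3. 0.39650, 15.29100
4. -0.07640, 132.29205

Point 1:
  Latitude: 57′ + 44″ = 57.73333′; 44 + 57.73333/60 = 44.962222
  N → positive
  λ: 54 + 23/60 + 54.7/3600 = 54.398528
  W ⇒ negate
Point 2:
  φ: 18′ + 9″ = 18.15000′; 75 + 18.15000/60 = 75.302500
  hemisphere S, so the sign is −
  Longitude: 48′ + 58.7″ = 48.97833′; 36 + 48.97833/60 = 36.816306
  E ⇒ keep positive
Point 3:
  Lat: 23.79′ = 0.396500°; total 0.396500
  N ⇒ keep positive
  Lon: 15 + 17.46/60 = 15.291000
  E ⇒ keep positive
Point 4:
  Latitude: degrees = first 2 digits = 0, minutes = 4.5839; 0 + 4.5839/60 = 0.076398
  S ⇒ negate
  λ: split at 3 digits → 132° and 17.5232′; 132 + 17.5232/60 = 132.292053
  E ⇒ keep positive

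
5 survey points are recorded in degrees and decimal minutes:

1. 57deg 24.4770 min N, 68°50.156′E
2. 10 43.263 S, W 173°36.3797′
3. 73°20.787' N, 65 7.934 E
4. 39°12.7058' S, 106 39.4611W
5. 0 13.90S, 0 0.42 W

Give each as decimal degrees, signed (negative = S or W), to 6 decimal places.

1. 57.407950, 68.835933
2. -10.721050, -173.606328
3. 73.346450, 65.132233
4. -39.211763, -106.657685
5. -0.231667, -0.007000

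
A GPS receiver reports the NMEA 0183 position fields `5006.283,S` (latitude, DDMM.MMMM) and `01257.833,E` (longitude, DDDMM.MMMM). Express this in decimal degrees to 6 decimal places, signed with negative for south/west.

φ: degrees = first 2 digits = 50, minutes = 6.283; 50 + 6.283/60 = 50.1047167
S ⇒ negate
λ: degrees = first 3 digits = 12, minutes = 57.833; 12 + 57.833/60 = 12.9638833
E ⇒ keep positive

-50.104717, 12.963883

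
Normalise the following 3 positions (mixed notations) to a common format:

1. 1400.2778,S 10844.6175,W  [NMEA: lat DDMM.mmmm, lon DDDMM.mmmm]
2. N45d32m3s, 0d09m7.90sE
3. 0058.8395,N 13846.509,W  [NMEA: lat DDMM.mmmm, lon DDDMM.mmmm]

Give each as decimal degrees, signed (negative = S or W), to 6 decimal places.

Point 1:
  Latitude: split at 2 digits → 14° and 0.2778′; 14 + 0.2778/60 = 14.0046300
  hemisphere S, so the sign is −
  Lon: split at 3 digits → 108° and 44.6175′; 108 + 44.6175/60 = 108.7436250
  W ⇒ negate
Point 2:
  φ: 45 + 32/60 + 3/3600 = 45.5341667
  N ⇒ keep positive
  λ: 0° + 9/60 + 7.9/3600 = 0 + 0.150000 + 0.002194 = 0.1521944
  E ⇒ keep positive
Point 3:
  φ: split at 2 digits → 00° and 58.8395′; 0 + 58.8395/60 = 0.9806583
  N → positive
  Lon: degrees = first 3 digits = 138, minutes = 46.509; 138 + 46.509/60 = 138.7751500
  W → negative

1. -14.004630, -108.743625
2. 45.534167, 0.152194
3. 0.980658, -138.775150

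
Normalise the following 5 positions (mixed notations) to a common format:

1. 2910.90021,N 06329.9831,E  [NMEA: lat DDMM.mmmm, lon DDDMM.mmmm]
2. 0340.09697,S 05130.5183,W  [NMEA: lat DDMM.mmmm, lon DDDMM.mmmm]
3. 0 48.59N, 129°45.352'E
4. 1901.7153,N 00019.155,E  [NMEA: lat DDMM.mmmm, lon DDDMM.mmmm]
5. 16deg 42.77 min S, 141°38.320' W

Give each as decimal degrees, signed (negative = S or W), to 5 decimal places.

1. 29.18167, 63.49972
2. -3.66828, -51.50864
3. 0.80983, 129.75587
4. 19.02859, 0.31925
5. -16.71283, -141.63867

Point 1:
  φ: split at 2 digits → 29° and 10.90021′; 29 + 10.90021/60 = 29.181670
  N → positive
  Lon: split at 3 digits → 063° and 29.9831′; 63 + 29.9831/60 = 63.499718
  E → positive
Point 2:
  φ: degrees = first 2 digits = 3, minutes = 40.09697; 3 + 40.09697/60 = 3.668283
  S → negative
  λ: degrees = first 3 digits = 51, minutes = 30.5183; 51 + 30.5183/60 = 51.508638
  W ⇒ negate
Point 3:
  Lat: 0 + 48.59/60 = 0.809833
  N ⇒ keep positive
  Longitude: 129 + 45.352/60 = 129.755867
  E ⇒ keep positive
Point 4:
  Lat: degrees = first 2 digits = 19, minutes = 1.7153; 19 + 1.7153/60 = 19.028588
  N → positive
  Lon: degrees = first 3 digits = 0, minutes = 19.155; 0 + 19.155/60 = 0.319250
  E ⇒ keep positive
Point 5:
  Lat: 16 + 42.77/60 = 16.712833
  hemisphere S, so the sign is −
  Longitude: 38.32′ = 0.638667°; total 141.638667
  W ⇒ negate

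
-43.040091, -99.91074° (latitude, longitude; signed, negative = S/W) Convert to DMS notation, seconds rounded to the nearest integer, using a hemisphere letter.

43°02′24″ S, 99°54′39″ W

Latitude is negative → S; |value| = 43.040091
Latitude: 0.040091° → 2.40546′; 0.40546 × 60 = 24.33″
Longitude is negative → W; |value| = 99.910740
Lon: 0.910740° → 54.64440′; 0.64440 × 60 = 38.66″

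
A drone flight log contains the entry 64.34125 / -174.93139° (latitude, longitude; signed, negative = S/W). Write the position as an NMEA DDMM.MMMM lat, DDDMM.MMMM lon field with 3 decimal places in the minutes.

6420.475,N / 17455.883,W

Latitude: minutes = (64.341250 − 64) × 60 = 20.47500
Longitude is negative → W; |value| = 174.931390
λ: minutes = (174.931390 − 174) × 60 = 55.88340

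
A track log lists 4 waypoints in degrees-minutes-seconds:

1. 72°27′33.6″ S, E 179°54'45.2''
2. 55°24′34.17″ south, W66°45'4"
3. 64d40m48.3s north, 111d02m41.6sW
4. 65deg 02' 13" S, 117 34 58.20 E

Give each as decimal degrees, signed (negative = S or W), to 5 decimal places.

1. -72.45933, 179.91256
2. -55.40949, -66.75111
3. 64.68008, -111.04489
4. -65.03694, 117.58283

Point 1:
  Lat: 72° + 27/60 + 33.6/3600 = 72 + 0.450000 + 0.009333 = 72.459333
  S ⇒ negate
  λ: 179 + 54/60 + 45.2/3600 = 179.912556
  E → positive
Point 2:
  Latitude: 55° + 24/60 + 34.17/3600 = 55 + 0.400000 + 0.009492 = 55.409492
  S ⇒ negate
  Longitude: 66° + 45/60 + 4/3600 = 66 + 0.750000 + 0.001111 = 66.751111
  W → negative
Point 3:
  φ: 64 + 40/60 + 48.3/3600 = 64.680083
  N → positive
  Longitude: 111° + 2/60 + 41.6/3600 = 111 + 0.033333 + 0.011556 = 111.044889
  W → negative
Point 4:
  Latitude: 65 + 2/60 + 13/3600 = 65.036944
  S → negative
  Lon: 117 + 34/60 + 58.2/3600 = 117.582833
  E → positive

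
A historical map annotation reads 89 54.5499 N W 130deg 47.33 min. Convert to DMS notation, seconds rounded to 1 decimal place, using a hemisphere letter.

89°54′33.0″ N, 130°47′19.8″ W

Latitude: 54.54990′ → 54′ and 0.54990 × 60 = 32.994″
Longitude: fractional minutes 0.33000 × 60 = 19.800″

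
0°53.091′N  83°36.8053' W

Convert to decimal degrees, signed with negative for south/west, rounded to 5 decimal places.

0.88485, -83.61342

Latitude: 53.091′ = 0.884850°; total 0.884850
N ⇒ keep positive
Lon: 36.8053′ = 0.613422°; total 83.613422
W → negative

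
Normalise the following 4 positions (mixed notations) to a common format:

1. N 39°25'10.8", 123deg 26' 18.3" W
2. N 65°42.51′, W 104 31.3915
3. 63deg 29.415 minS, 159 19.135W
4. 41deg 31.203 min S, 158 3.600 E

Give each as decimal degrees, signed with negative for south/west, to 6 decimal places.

1. 39.419667, -123.438417
2. 65.708500, -104.523192
3. -63.490250, -159.318917
4. -41.520050, 158.060000

Point 1:
  Lat: 39° + 25/60 + 10.8/3600 = 39 + 0.416667 + 0.003000 = 39.4196667
  N → positive
  Longitude: 26′ + 18.3″ = 26.30500′; 123 + 26.30500/60 = 123.4384167
  W → negative
Point 2:
  Latitude: 42.51′ = 0.708500°; total 65.7085000
  N ⇒ keep positive
  Longitude: 31.3915′ = 0.523192°; total 104.5231917
  W ⇒ negate
Point 3:
  Latitude: 29.415′ = 0.490250°; total 63.4902500
  hemisphere S, so the sign is −
  λ: 159 + 19.135/60 = 159.3189167
  hemisphere W, so the sign is −
Point 4:
  φ: 41 + 31.203/60 = 41.5200500
  S → negative
  Longitude: 158 + 3.6/60 = 158.0600000
  E ⇒ keep positive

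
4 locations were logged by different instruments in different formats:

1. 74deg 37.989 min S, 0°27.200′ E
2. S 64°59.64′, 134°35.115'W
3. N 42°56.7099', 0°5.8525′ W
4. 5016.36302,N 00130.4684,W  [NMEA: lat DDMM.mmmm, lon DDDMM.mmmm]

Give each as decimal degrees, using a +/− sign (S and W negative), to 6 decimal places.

Point 1:
  Latitude: 74 + 37.989/60 = 74.6331500
  hemisphere S, so the sign is −
  λ: 0 + 27.2/60 = 0.4533333
  E ⇒ keep positive
Point 2:
  Lat: 64 + 59.64/60 = 64.9940000
  S → negative
  Longitude: 35.115′ = 0.585250°; total 134.5852500
  hemisphere W, so the sign is −
Point 3:
  φ: 42 + 56.7099/60 = 42.9451650
  N → positive
  Lon: 0 + 5.8525/60 = 0.0975417
  W → negative
Point 4:
  φ: split at 2 digits → 50° and 16.36302′; 50 + 16.36302/60 = 50.2727170
  N ⇒ keep positive
  Longitude: split at 3 digits → 001° and 30.4684′; 1 + 30.4684/60 = 1.5078067
  W ⇒ negate

1. -74.633150, 0.453333
2. -64.994000, -134.585250
3. 42.945165, -0.097542
4. 50.272717, -1.507807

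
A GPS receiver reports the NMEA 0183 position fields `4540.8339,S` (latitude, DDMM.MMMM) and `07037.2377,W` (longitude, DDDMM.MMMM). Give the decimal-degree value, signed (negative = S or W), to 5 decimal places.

-45.68057, -70.62063

φ: split at 2 digits → 45° and 40.8339′; 45 + 40.8339/60 = 45.680565
S → negative
Longitude: split at 3 digits → 070° and 37.2377′; 70 + 37.2377/60 = 70.620628
W ⇒ negate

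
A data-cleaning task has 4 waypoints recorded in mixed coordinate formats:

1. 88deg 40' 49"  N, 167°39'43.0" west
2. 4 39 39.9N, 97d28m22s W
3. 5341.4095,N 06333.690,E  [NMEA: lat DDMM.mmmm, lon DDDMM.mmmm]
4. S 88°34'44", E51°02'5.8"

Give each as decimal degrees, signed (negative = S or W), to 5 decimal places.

1. 88.68028, -167.66194
2. 4.66108, -97.47278
3. 53.69016, 63.56150
4. -88.57889, 51.03494

Point 1:
  Lat: 88° + 40/60 + 49/3600 = 88 + 0.666667 + 0.013611 = 88.680278
  N → positive
  Longitude: 167 + 39/60 + 43/3600 = 167.661944
  W ⇒ negate
Point 2:
  Latitude: 4 + 39/60 + 39.9/3600 = 4.661083
  N ⇒ keep positive
  Lon: 97 + 28/60 + 22/3600 = 97.472778
  W ⇒ negate
Point 3:
  φ: degrees = first 2 digits = 53, minutes = 41.4095; 53 + 41.4095/60 = 53.690158
  N ⇒ keep positive
  Lon: degrees = first 3 digits = 63, minutes = 33.69; 63 + 33.69/60 = 63.561500
  E → positive
Point 4:
  φ: 88° + 34/60 + 44/3600 = 88 + 0.566667 + 0.012222 = 88.578889
  hemisphere S, so the sign is −
  Longitude: 2′ + 5.8″ = 2.09667′; 51 + 2.09667/60 = 51.034944
  E ⇒ keep positive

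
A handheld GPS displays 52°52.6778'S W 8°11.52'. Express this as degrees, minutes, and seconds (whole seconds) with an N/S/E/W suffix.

φ: fractional minutes 0.67780 × 60 = 40.67″
Longitude: fractional minutes 0.52000 × 60 = 31.20″

52°52′41″ S, 8°11′31″ W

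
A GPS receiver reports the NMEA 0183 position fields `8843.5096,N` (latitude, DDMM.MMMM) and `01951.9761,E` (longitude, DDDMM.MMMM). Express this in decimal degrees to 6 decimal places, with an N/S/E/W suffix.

88.725160° N, 19.866268° E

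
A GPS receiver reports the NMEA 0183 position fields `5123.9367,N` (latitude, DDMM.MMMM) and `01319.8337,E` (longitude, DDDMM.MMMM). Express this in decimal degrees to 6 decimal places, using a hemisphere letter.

51.398945° N, 13.330562° E

Lat: split at 2 digits → 51° and 23.9367′; 51 + 23.9367/60 = 51.3989450
Longitude: split at 3 digits → 013° and 19.8337′; 13 + 19.8337/60 = 13.3305617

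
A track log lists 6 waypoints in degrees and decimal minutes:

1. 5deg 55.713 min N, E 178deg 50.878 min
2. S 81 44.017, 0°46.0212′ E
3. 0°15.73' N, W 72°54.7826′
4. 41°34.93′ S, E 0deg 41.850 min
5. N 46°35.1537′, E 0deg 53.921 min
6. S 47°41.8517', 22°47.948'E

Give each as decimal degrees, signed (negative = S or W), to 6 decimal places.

1. 5.928550, 178.847967
2. -81.733617, 0.767020
3. 0.262167, -72.913043
4. -41.582167, 0.697500
5. 46.585895, 0.898683
6. -47.697528, 22.799133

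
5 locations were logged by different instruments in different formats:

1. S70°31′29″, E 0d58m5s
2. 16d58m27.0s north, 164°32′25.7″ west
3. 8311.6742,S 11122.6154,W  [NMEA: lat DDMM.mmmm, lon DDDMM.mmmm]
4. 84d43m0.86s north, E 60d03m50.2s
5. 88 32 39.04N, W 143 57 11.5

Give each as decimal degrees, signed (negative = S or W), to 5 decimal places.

1. -70.52472, 0.96806
2. 16.97417, -164.54047
3. -83.19457, -111.37692
4. 84.71691, 60.06394
5. 88.54418, -143.95319

Point 1:
  Latitude: 31′ + 29″ = 31.48333′; 70 + 31.48333/60 = 70.524722
  S ⇒ negate
  λ: 0° + 58/60 + 5/3600 = 0 + 0.966667 + 0.001389 = 0.968056
  E ⇒ keep positive
Point 2:
  φ: 16° + 58/60 + 27/3600 = 16 + 0.966667 + 0.007500 = 16.974167
  N → positive
  λ: 32′ + 25.7″ = 32.42833′; 164 + 32.42833/60 = 164.540472
  W → negative
Point 3:
  Lat: degrees = first 2 digits = 83, minutes = 11.6742; 83 + 11.6742/60 = 83.194570
  S → negative
  Longitude: degrees = first 3 digits = 111, minutes = 22.6154; 111 + 22.6154/60 = 111.376923
  W ⇒ negate
Point 4:
  Lat: 43′ + 0.86″ = 43.01433′; 84 + 43.01433/60 = 84.716906
  N ⇒ keep positive
  Longitude: 60° + 3/60 + 50.2/3600 = 60 + 0.050000 + 0.013944 = 60.063944
  E → positive
Point 5:
  Latitude: 32′ + 39.04″ = 32.65067′; 88 + 32.65067/60 = 88.544178
  N → positive
  λ: 57′ + 11.5″ = 57.19167′; 143 + 57.19167/60 = 143.953194
  W ⇒ negate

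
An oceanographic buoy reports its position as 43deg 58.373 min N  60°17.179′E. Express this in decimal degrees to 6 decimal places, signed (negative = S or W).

Latitude: 43 + 58.373/60 = 43.9728833
N → positive
Longitude: 60 + 17.179/60 = 60.2863167
E → positive

43.972883, 60.286317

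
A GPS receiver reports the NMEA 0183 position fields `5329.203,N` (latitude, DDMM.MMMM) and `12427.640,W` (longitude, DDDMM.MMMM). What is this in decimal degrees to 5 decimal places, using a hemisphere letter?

53.48672° N, 124.46067° W

Latitude: degrees = first 2 digits = 53, minutes = 29.203; 53 + 29.203/60 = 53.486717
λ: degrees = first 3 digits = 124, minutes = 27.64; 124 + 27.64/60 = 124.460667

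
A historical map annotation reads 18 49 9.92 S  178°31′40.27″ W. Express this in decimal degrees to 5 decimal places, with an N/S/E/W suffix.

18.81942° S, 178.52785° W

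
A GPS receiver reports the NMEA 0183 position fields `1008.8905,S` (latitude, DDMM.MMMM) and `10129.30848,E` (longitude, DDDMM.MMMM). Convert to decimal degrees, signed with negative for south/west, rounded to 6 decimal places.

-10.148175, 101.488475

φ: split at 2 digits → 10° and 8.8905′; 10 + 8.8905/60 = 10.1481750
hemisphere S, so the sign is −
Longitude: split at 3 digits → 101° and 29.30848′; 101 + 29.30848/60 = 101.4884747
E ⇒ keep positive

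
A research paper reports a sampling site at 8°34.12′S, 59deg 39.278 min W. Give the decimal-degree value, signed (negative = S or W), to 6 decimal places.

-8.568667, -59.654633

Lat: 34.12′ = 0.568667°; total 8.5686667
S → negative
Lon: 59 + 39.278/60 = 59.6546333
hemisphere W, so the sign is −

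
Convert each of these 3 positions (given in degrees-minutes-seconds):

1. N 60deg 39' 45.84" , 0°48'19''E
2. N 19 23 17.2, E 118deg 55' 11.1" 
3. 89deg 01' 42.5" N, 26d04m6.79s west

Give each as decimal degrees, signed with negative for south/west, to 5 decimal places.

Point 1:
  φ: 39′ + 45.84″ = 39.76400′; 60 + 39.76400/60 = 60.662733
  N ⇒ keep positive
  λ: 0° + 48/60 + 19/3600 = 0 + 0.800000 + 0.005278 = 0.805278
  E ⇒ keep positive
Point 2:
  Latitude: 23′ + 17.2″ = 23.28667′; 19 + 23.28667/60 = 19.388111
  N ⇒ keep positive
  λ: 55′ + 11.1″ = 55.18500′; 118 + 55.18500/60 = 118.919750
  E → positive
Point 3:
  φ: 89° + 1/60 + 42.5/3600 = 89 + 0.016667 + 0.011806 = 89.028472
  N → positive
  Longitude: 26 + 4/60 + 6.79/3600 = 26.068553
  hemisphere W, so the sign is −

1. 60.66273, 0.80528
2. 19.38811, 118.91975
3. 89.02847, -26.06855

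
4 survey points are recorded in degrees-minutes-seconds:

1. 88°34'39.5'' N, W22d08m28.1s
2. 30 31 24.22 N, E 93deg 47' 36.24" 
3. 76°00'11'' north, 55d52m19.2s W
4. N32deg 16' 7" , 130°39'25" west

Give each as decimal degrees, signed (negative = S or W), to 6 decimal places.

Point 1:
  Lat: 34′ + 39.5″ = 34.65833′; 88 + 34.65833/60 = 88.5776389
  N → positive
  Lon: 22° + 8/60 + 28.1/3600 = 22 + 0.133333 + 0.007806 = 22.1411389
  W → negative
Point 2:
  Lat: 30 + 31/60 + 24.22/3600 = 30.5233944
  N → positive
  λ: 93 + 47/60 + 36.24/3600 = 93.7934000
  E ⇒ keep positive
Point 3:
  φ: 0′ + 11″ = 0.18333′; 76 + 0.18333/60 = 76.0030556
  N → positive
  λ: 55° + 52/60 + 19.2/3600 = 55 + 0.866667 + 0.005333 = 55.8720000
  hemisphere W, so the sign is −
Point 4:
  φ: 32° + 16/60 + 7/3600 = 32 + 0.266667 + 0.001944 = 32.2686111
  N → positive
  λ: 130° + 39/60 + 25/3600 = 130 + 0.650000 + 0.006944 = 130.6569444
  W ⇒ negate

1. 88.577639, -22.141139
2. 30.523394, 93.793400
3. 76.003056, -55.872000
4. 32.268611, -130.656944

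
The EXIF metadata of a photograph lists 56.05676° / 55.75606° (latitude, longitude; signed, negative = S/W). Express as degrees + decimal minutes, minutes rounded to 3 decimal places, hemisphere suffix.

56° 3.406′ N, 55° 45.364′ E

Lat: minutes = (56.056760 − 56) × 60 = 3.40560
Longitude: 55° + 0.756060 × 60 = 55° 45.36360′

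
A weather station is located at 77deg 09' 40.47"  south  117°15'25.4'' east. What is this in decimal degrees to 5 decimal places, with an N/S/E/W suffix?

77.16124° S, 117.25706° E

φ: 77° + 9/60 + 40.47/3600 = 77 + 0.150000 + 0.011242 = 77.161242
Longitude: 117 + 15/60 + 25.4/3600 = 117.257056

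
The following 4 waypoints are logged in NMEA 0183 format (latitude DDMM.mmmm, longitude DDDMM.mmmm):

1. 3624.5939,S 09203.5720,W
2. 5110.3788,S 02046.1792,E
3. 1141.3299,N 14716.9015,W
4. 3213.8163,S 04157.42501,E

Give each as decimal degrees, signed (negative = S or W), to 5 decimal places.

Point 1:
  Latitude: split at 2 digits → 36° and 24.5939′; 36 + 24.5939/60 = 36.409898
  S → negative
  λ: degrees = first 3 digits = 92, minutes = 3.572; 92 + 3.572/60 = 92.059533
  W → negative
Point 2:
  Latitude: split at 2 digits → 51° and 10.3788′; 51 + 10.3788/60 = 51.172980
  S → negative
  Longitude: degrees = first 3 digits = 20, minutes = 46.1792; 20 + 46.1792/60 = 20.769653
  E → positive
Point 3:
  φ: degrees = first 2 digits = 11, minutes = 41.3299; 11 + 41.3299/60 = 11.688832
  N → positive
  Longitude: degrees = first 3 digits = 147, minutes = 16.9015; 147 + 16.9015/60 = 147.281692
  hemisphere W, so the sign is −
Point 4:
  Latitude: split at 2 digits → 32° and 13.8163′; 32 + 13.8163/60 = 32.230272
  S → negative
  Lon: degrees = first 3 digits = 41, minutes = 57.42501; 41 + 57.42501/60 = 41.957084
  E → positive

1. -36.40990, -92.05953
2. -51.17298, 20.76965
3. 11.68883, -147.28169
4. -32.23027, 41.95708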